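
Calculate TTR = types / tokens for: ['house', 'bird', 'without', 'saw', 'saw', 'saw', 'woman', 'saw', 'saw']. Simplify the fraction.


Tokens: 9
Unique types: ('bird', 'house', 'saw', 'without', 'woman') = 5
TTR = 5/9
Already in lowest terms.

5/9


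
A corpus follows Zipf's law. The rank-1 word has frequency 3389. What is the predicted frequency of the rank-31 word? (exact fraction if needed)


Zipf's law: freq(rank) = f1 / rank
f1 = 3389, rank = 31
freq = 3389 / 31
GCD(3389, 31) = 1
Simplified: 3389/31

3389/31


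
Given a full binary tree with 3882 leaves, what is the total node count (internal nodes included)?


Leaf nodes (terminals): 3882
Internal nodes = n - 1 = 3882 - 1 = 3881
Total = leaves + internal = 3882 + 3881 = 7763

7763


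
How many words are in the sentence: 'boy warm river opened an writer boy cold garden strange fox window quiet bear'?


Counting words by splitting on spaces:
  Word 1: 'boy'
  Word 2: 'warm'
  Word 3: 'river'
  Word 4: 'opened'
  Word 5: 'an'
  Word 6: 'writer'
  Word 7: 'boy'
  Word 8: 'cold'
  Word 9: 'garden'
  Word 10: 'strange'
  Word 11: 'fox'
  Word 12: 'window'
  Word 13: 'quiet'
  Word 14: 'bear'
Total words: 14

14


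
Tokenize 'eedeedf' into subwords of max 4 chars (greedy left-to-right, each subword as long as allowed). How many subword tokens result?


'eedeedf' has 7 characters.
Chunking with max size 4:
  Chunk 1: 'eede' (positions 0-3)
  Chunk 2: 'edf' (positions 4-6)
Total chunks: ceil(7 / 4) = 2

2


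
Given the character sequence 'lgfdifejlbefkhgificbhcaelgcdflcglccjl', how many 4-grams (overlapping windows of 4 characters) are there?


String 'lgfdifejlbefkhgificbhcaelgcdflcglccjl' has length L = 37.
Number of overlapping n-grams = L - n + 1
Substituting: 37 - 4 + 1 = 34

34


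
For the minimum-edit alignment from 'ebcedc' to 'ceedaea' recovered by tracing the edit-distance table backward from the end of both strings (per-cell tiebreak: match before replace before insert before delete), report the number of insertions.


Edit distance = 6. Backtracking from cell (6, 7) with preference match > replace > insert > delete,
then listing the resulting alignment 'ebcedc' -> 'ceedaea' left to right:
  Step 1: insert 'c' [insertion #1]
  Step 2: keep 'e'
  Step 3: replace b->e
  Step 4: replace c->d
  Step 5: replace e->a
  Step 6: replace d->e
  Step 7: replace c->a
Total insertions: 1

1


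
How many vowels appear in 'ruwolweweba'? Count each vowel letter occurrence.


Scanning each character of 'ruwolweweba':
  Position 1: 'r' -> consonant (running count: 0)
  Position 2: 'u' -> vowel (running count: 1)
  Position 3: 'w' -> consonant (running count: 1)
  Position 4: 'o' -> vowel (running count: 2)
  Position 5: 'l' -> consonant (running count: 2)
  Position 6: 'w' -> consonant (running count: 2)
  Position 7: 'e' -> vowel (running count: 3)
  Position 8: 'w' -> consonant (running count: 3)
  Position 9: 'e' -> vowel (running count: 4)
  Position 10: 'b' -> consonant (running count: 4)
  Position 11: 'a' -> vowel (running count: 5)
Total vowels: 5

5


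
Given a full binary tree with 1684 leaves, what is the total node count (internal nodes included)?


Leaf nodes (terminals): 1684
Internal nodes = n - 1 = 1684 - 1 = 1683
Total = leaves + internal = 1684 + 1683 = 3367

3367


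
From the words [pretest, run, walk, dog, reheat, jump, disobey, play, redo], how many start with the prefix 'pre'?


Checking each word for prefix 'pre':
  'pretest' -> YES, starts with 'pre' (count: 1)
  'run' -> no (count: 1)
  'walk' -> no (count: 1)
  'dog' -> no (count: 1)
  'reheat' -> no (count: 1)
  'jump' -> no (count: 1)
  'disobey' -> no (count: 1)
  'play' -> no (count: 1)
  'redo' -> no (count: 1)
Total with prefix 'pre': 1

1


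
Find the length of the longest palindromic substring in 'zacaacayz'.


Scanning 'zacaacayz' for palindromic substrings.
Substring at positions 1-6: 'acaaca'.
Check: reverse('acaaca') = 'acaaca' -> palindrome confirmed.
Neighbouring characters ('z' / 'y') break symmetry, so it cannot extend further.
No longer palindromic substring exists; longest length = 6

6


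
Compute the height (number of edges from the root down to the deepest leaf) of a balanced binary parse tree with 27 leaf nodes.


In a balanced binary tree with n leaves the deepest leaf is ceil(log2(n)) edges below the root.
log2(27) = 4.7549
ceil(4.7549) = 5
height (edges) = 5

5


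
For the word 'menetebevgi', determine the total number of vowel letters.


Scanning each character of 'menetebevgi':
  Position 1: 'm' -> consonant (running count: 0)
  Position 2: 'e' -> vowel (running count: 1)
  Position 3: 'n' -> consonant (running count: 1)
  Position 4: 'e' -> vowel (running count: 2)
  Position 5: 't' -> consonant (running count: 2)
  Position 6: 'e' -> vowel (running count: 3)
  Position 7: 'b' -> consonant (running count: 3)
  Position 8: 'e' -> vowel (running count: 4)
  Position 9: 'v' -> consonant (running count: 4)
  Position 10: 'g' -> consonant (running count: 4)
  Position 11: 'i' -> vowel (running count: 5)
Total vowels: 5

5


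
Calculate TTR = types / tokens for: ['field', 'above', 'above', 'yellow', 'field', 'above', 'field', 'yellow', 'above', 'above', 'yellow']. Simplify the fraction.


Tokens: 11
Unique types: ('above', 'field', 'yellow') = 3
TTR = 3/11
Already in lowest terms.

3/11


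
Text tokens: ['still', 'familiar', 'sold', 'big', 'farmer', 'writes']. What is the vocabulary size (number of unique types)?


Listing all tokens and tracking unique types:
  Token 1: 'still' -> NEW (unique so far: 1)
  Token 2: 'familiar' -> NEW (unique so far: 2)
  Token 3: 'sold' -> NEW (unique so far: 3)
  Token 4: 'big' -> NEW (unique so far: 4)
  Token 5: 'farmer' -> NEW (unique so far: 5)
  Token 6: 'writes' -> NEW (unique so far: 6)
Unique types: ('big', 'familiar', 'farmer', 'sold', 'still', 'writes')
Vocabulary size: 6

6


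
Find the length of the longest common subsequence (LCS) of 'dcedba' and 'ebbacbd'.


DP table for LCS of 'dcedba' and 'ebbacbd':
       e  b  b  a  c  b  d
    0  0  0  0  0  0  0  0
  d 0  0  0  0  0  0  0  1
  c 0  0  0  0  0  1  1  1
  e 0  1  1  1  1  1  1  1
  d 0  1  1  1  1  1  1  2
  b 0  1  2  2  2  2  2  2
  a 0  1  2  2  3  3  3  3
LCS: 'eba'
LCS length = 3

3


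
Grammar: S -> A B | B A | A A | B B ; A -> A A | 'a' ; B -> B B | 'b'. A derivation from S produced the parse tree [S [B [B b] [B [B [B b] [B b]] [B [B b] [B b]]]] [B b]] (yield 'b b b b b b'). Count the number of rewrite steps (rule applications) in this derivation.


Every bracketed nonterminal node [X ...] in the tree is produced by exactly one rule application.
Reading the tree off as a leftmost derivation:
  Step 1: S  =>  B B   (applied S -> B B)
  Step 2: B B  =>  B B B   (applied B -> B B)
  Step 3: B B B  =>  b B B   (applied B -> b)
  Step 4: b B B  =>  b B B B   (applied B -> B B)
  Step 5: b B B B  =>  b B B B B   (applied B -> B B)
  Step 6: b B B B B  =>  b b B B B   (applied B -> b)
  Step 7: b b B B B  =>  b b b B B   (applied B -> b)
  Step 8: b b b B B  =>  b b b B B B   (applied B -> B B)
  Step 9: b b b B B B  =>  b b b b B B   (applied B -> b)
  Step 10: b b b b B B  =>  b b b b b B   (applied B -> b)
  Step 11: b b b b b B  =>  b b b b b b   (applied B -> b)
Final yield: b b b b b b
Total rewrite steps: 11

11


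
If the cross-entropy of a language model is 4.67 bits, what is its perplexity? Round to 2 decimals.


Perplexity formula: PP = 2^H
H = 4.67
PP = 2^4.67
Decompose: 2^4.67 = 2^4 * 2^0.67
2^4 = 16, 2^0.67 ~ 1.5910730
PP ~ 16 * 1.5910730 = 25.4571680
Rounded to 2 decimals: 25.46

25.46


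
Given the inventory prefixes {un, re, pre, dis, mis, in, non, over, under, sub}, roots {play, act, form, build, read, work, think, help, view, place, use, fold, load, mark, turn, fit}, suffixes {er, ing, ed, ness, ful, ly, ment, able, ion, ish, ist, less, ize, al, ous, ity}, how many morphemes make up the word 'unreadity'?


Segmenting 'unreadity' against the inventory:
  'un' -> prefix (morpheme 1)
  'read' -> root (morpheme 2)
  'ity' -> suffix (morpheme 3)
Total morphemes: 3

3


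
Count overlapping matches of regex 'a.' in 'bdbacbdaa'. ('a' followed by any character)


Pattern: a. means 'a' followed by any character.
Scanning 'bdbacbdaa' position-by-position:
  Pos 0: window 'bd' -> no
  Pos 1: window 'db' -> no
  Pos 2: window 'ba' -> no
  Pos 3: window 'ac' -> MATCH
  Pos 4: window 'cb' -> no
  Pos 5: window 'bd' -> no
  Pos 6: window 'da' -> no
  Pos 7: window 'aa' -> MATCH
  Pos 8: window 'a' -> no
Total matches: 2

2


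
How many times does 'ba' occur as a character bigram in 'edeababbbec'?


Scanning 'edeababbbec' for bigram 'ba':
  Position 0: 'ed' -> no
  Position 1: 'de' -> no
  Position 2: 'ea' -> no
  Position 3: 'ab' -> no
  Position 4: 'ba' -> MATCH
  Position 5: 'ab' -> no
  Position 6: 'bb' -> no
  Position 7: 'bb' -> no
  Position 8: 'be' -> no
  Position 9: 'ec' -> no
Total matches: 1

1


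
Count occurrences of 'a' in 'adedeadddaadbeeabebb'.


Scanning 'adedeadddaadbeeabebb' for 'a':
  Position 0: 'a' -> MATCH (count: 1)
  Position 5: 'a' -> MATCH (count: 2)
  Position 9: 'a' -> MATCH (count: 3)
  Position 10: 'a' -> MATCH (count: 4)
  Position 15: 'a' -> MATCH (count: 5)
Total occurrences of 'a': 5

5


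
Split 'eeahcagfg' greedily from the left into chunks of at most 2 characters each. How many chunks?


'eeahcagfg' has 9 characters.
Chunking with max size 2:
  Chunk 1: 'ee' (positions 0-1)
  Chunk 2: 'ah' (positions 2-3)
  Chunk 3: 'ca' (positions 4-5)
  Chunk 4: 'gf' (positions 6-7)
  Chunk 5: 'g' (positions 8-8)
Total chunks: ceil(9 / 2) = 5

5


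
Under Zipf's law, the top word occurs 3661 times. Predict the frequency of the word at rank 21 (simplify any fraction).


Zipf's law: freq(rank) = f1 / rank
f1 = 3661, rank = 21
freq = 3661 / 21
GCD(3661, 21) = 7
Simplified: 523/3

523/3


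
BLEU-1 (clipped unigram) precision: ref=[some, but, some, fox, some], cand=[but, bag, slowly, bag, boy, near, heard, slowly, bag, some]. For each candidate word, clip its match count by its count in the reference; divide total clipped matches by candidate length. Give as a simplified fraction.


Reference word counts: {'but': 1, 'fox': 1, 'some': 3}
Checking each candidate word (with clipping):
  'but' -> in reference (ref count 1, used 1/1) -> match (matches: 1)
  'bag' -> not in reference -> no match (matches: 1)
  'slowly' -> not in reference -> no match (matches: 1)
  'bag' -> not in reference -> no match (matches: 1)
  'boy' -> not in reference -> no match (matches: 1)
  'near' -> not in reference -> no match (matches: 1)
  'heard' -> not in reference -> no match (matches: 1)
  'slowly' -> not in reference -> no match (matches: 1)
  'bag' -> not in reference -> no match (matches: 1)
  'some' -> in reference (ref count 3, used 1/3) -> match (matches: 2)
Clipped matches: 2, Candidate length: 10
Precision = 2/10 = 1/5

1/5


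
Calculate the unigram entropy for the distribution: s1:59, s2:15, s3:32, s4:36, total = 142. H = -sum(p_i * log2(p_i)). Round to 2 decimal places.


Computing entropy H = -sum(p_i * log2(p_i)):
  s1: p = 59/142 = 0.4155, -p*log2(p) = 0.5265
  s2: p = 15/142 = 0.1056, -p*log2(p) = 0.3426
  s3: p = 32/142 = 0.2254, -p*log2(p) = 0.4845
  s4: p = 36/142 = 0.2535, -p*log2(p) = 0.5019
H = sum of terms = 1.8555
Rounded to 2 decimals: 1.86

1.86


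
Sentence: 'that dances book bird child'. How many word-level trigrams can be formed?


Word trigrams from [5] words:
  Trigram 1: (that dances book)
  Trigram 2: (dances book bird)
  Trigram 3: (book bird child)
Total word trigrams: 5 - 2 = 3

3


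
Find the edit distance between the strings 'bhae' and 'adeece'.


Building DP table for s1='bhae' (len 4) and s2='adeece' (len 6):
       a  d  e  e  c  e
    0  1  2  3  4  5  6
  b 1  1  2  3  4  5  6
  h 2  2  2  3  4  5  6
  a 3  2  3  3  4  5  6
  e 4  3  3  3  3  4  5
Edit distance = dp[4][6] = 5

5


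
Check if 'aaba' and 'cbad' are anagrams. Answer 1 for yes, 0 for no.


Sort characters of 'aaba': 'aaab'
Sort characters of 'cbad': 'abcd'
Sorted forms differ -> they are NOT anagrams
Result: 0

0


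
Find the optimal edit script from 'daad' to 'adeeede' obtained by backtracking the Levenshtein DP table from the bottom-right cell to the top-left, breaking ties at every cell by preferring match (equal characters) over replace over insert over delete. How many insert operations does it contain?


Edit distance = 5. Backtracking from cell (4, 7) with preference match > replace > insert > delete,
then listing the resulting alignment 'daad' -> 'adeeede' left to right:
  Step 1: insert 'a' [insertion #1]
  Step 2: keep 'd'
  Step 3: insert 'e' [insertion #2]
  Step 4: replace a->e
  Step 5: replace a->e
  Step 6: keep 'd'
  Step 7: insert 'e' [insertion #3]
Total insertions: 3

3


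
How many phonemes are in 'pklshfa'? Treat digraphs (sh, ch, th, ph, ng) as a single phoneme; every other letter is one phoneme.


Parsing 'pklshfa' greedily, digraphs first:
  'p' -> consonant phoneme (phonemes so far: 1)
  'k' -> consonant phoneme (phonemes so far: 2)
  'l' -> consonant phoneme (phonemes so far: 3)
  'sh' -> digraph (1 consonant phoneme) (phonemes so far: 4)
  'f' -> consonant phoneme (phonemes so far: 5)
  'a' -> vowel phoneme (phonemes so far: 6)
Total phonemes: 6

6


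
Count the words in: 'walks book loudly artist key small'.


Counting words by splitting on spaces:
  Word 1: 'walks'
  Word 2: 'book'
  Word 3: 'loudly'
  Word 4: 'artist'
  Word 5: 'key'
  Word 6: 'small'
Total words: 6

6


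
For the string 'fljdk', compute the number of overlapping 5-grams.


String 'fljdk' has length L = 5.
Number of overlapping n-grams = L - n + 1
Substituting: 5 - 5 + 1 = 1

1


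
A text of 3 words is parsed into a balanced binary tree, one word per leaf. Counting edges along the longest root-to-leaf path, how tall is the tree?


In a balanced binary tree with n leaves the deepest leaf is ceil(log2(n)) edges below the root.
log2(3) = 1.5850
ceil(1.5850) = 2
height (edges) = 2

2


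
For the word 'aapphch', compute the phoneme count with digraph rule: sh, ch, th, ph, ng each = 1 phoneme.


Parsing 'aapphch' greedily, digraphs first:
  'a' -> vowel phoneme (phonemes so far: 1)
  'a' -> vowel phoneme (phonemes so far: 2)
  'p' -> consonant phoneme (phonemes so far: 3)
  'ph' -> digraph (1 consonant phoneme) (phonemes so far: 4)
  'ch' -> digraph (1 consonant phoneme) (phonemes so far: 5)
Total phonemes: 5

5


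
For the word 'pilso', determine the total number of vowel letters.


Scanning each character of 'pilso':
  Position 1: 'p' -> consonant (running count: 0)
  Position 2: 'i' -> vowel (running count: 1)
  Position 3: 'l' -> consonant (running count: 1)
  Position 4: 's' -> consonant (running count: 1)
  Position 5: 'o' -> vowel (running count: 2)
Total vowels: 2

2


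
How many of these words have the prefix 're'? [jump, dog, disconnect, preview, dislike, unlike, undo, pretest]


Checking each word for prefix 're':
  'jump' -> no (count: 0)
  'dog' -> no (count: 0)
  'disconnect' -> no (count: 0)
  'preview' -> no (count: 0)
  'dislike' -> no (count: 0)
  'unlike' -> no (count: 0)
  'undo' -> no (count: 0)
  'pretest' -> no (count: 0)
Total with prefix 're': 0

0


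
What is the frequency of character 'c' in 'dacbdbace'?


Scanning 'dacbdbace' for 'c':
  Position 2: 'c' -> MATCH (count: 1)
  Position 7: 'c' -> MATCH (count: 2)
Total occurrences of 'c': 2

2


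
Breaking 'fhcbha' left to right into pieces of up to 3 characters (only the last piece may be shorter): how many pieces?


'fhcbha' has 6 characters.
Chunking with max size 3:
  Chunk 1: 'fhc' (positions 0-2)
  Chunk 2: 'bha' (positions 3-5)
Total chunks: ceil(6 / 3) = 2

2


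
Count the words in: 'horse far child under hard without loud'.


Counting words by splitting on spaces:
  Word 1: 'horse'
  Word 2: 'far'
  Word 3: 'child'
  Word 4: 'under'
  Word 5: 'hard'
  Word 6: 'without'
  Word 7: 'loud'
Total words: 7

7


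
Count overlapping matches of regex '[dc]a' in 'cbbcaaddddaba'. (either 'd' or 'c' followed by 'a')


Pattern: [dc]a means either 'd' or 'c' followed by 'a'.
Scanning 'cbbcaaddddaba' position-by-position:
  Pos 0: window 'cb' -> no
  Pos 1: window 'bb' -> no
  Pos 2: window 'bc' -> no
  Pos 3: window 'ca' -> MATCH
  Pos 4: window 'aa' -> no
  Pos 5: window 'ad' -> no
  Pos 6: window 'dd' -> no
  Pos 7: window 'dd' -> no
  Pos 8: window 'dd' -> no
  Pos 9: window 'da' -> MATCH
  Pos 10: window 'ab' -> no
  Pos 11: window 'ba' -> no
  Pos 12: window 'a' -> no
Total matches: 2

2


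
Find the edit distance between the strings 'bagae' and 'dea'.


Building DP table for s1='bagae' (len 5) and s2='dea' (len 3):
       d  e  a
    0  1  2  3
  b 1  1  2  3
  a 2  2  2  2
  g 3  3  3  3
  a 4  4  4  3
  e 5  5  4  4
Edit distance = dp[5][3] = 4

4


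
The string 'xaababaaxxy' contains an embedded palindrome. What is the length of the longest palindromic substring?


Scanning 'xaababaaxxy' for palindromic substrings.
Substring at positions 0-8: 'xaababaax'.
Check: reverse('xaababaax') = 'xaababaax' -> palindrome confirmed.
Neighbouring characters ('-' / 'x') break symmetry, so it cannot extend further.
No longer palindromic substring exists; longest length = 9

9


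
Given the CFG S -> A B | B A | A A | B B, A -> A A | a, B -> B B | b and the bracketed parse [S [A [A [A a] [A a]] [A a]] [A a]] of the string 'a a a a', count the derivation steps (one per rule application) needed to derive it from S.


Every bracketed nonterminal node [X ...] in the tree is produced by exactly one rule application.
Reading the tree off as a leftmost derivation:
  Step 1: S  =>  A A   (applied S -> A A)
  Step 2: A A  =>  A A A   (applied A -> A A)
  Step 3: A A A  =>  A A A A   (applied A -> A A)
  Step 4: A A A A  =>  a A A A   (applied A -> a)
  Step 5: a A A A  =>  a a A A   (applied A -> a)
  Step 6: a a A A  =>  a a a A   (applied A -> a)
  Step 7: a a a A  =>  a a a a   (applied A -> a)
Final yield: a a a a
Total rewrite steps: 7

7


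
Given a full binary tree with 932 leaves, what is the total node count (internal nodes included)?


Leaf nodes (terminals): 932
Internal nodes = n - 1 = 932 - 1 = 931
Total = leaves + internal = 932 + 931 = 1863

1863


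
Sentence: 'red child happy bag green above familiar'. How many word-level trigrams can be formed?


Word trigrams from [7] words:
  Trigram 1: (red child happy)
  Trigram 2: (child happy bag)
  Trigram 3: (happy bag green)
  Trigram 4: (bag green above)
  Trigram 5: (green above familiar)
Total word trigrams: 7 - 2 = 5

5


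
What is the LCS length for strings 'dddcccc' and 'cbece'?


DP table for LCS of 'dddcccc' and 'cbece':
       c  b  e  c  e
    0  0  0  0  0  0
  d 0  0  0  0  0  0
  d 0  0  0  0  0  0
  d 0  0  0  0  0  0
  c 0  1  1  1  1  1
  c 0  1  1  1  2  2
  c 0  1  1  1  2  2
  c 0  1  1  1  2  2
LCS: 'cc'
LCS length = 2

2


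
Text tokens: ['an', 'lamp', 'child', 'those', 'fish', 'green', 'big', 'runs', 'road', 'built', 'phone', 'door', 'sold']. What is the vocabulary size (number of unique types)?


Listing all tokens and tracking unique types:
  Token 1: 'an' -> NEW (unique so far: 1)
  Token 2: 'lamp' -> NEW (unique so far: 2)
  Token 3: 'child' -> NEW (unique so far: 3)
  Token 4: 'those' -> NEW (unique so far: 4)
  Token 5: 'fish' -> NEW (unique so far: 5)
  Token 6: 'green' -> NEW (unique so far: 6)
  Token 7: 'big' -> NEW (unique so far: 7)
  Token 8: 'runs' -> NEW (unique so far: 8)
  Token 9: 'road' -> NEW (unique so far: 9)
  Token 10: 'built' -> NEW (unique so far: 10)
  Token 11: 'phone' -> NEW (unique so far: 11)
  Token 12: 'door' -> NEW (unique so far: 12)
  Token 13: 'sold' -> NEW (unique so far: 13)
Unique types: ('an', 'big', 'built', 'child', 'door', 'fish', 'green', 'lamp', 'phone', 'road', 'runs', 'sold', 'those')
Vocabulary size: 13

13


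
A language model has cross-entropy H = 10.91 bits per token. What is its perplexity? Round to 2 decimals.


Perplexity formula: PP = 2^H
H = 10.91
PP = 2^10.91
Decompose: 2^10.91 = 2^10 * 2^0.91
2^10 = 1024, 2^0.91 ~ 1.8790455
PP ~ 1024 * 1.8790455 = 1924.1425920
Rounded to 2 decimals: 1924.14

1924.14


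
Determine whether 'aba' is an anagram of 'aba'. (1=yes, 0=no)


Sort characters of 'aba': 'aab'
Sort characters of 'aba': 'aab'
Sorted forms match -> they ARE anagrams
Result: 1

1


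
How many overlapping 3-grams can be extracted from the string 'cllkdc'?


String 'cllkdc' has length L = 6.
Number of overlapping n-grams = L - n + 1
Substituting: 6 - 3 + 1 = 4

4


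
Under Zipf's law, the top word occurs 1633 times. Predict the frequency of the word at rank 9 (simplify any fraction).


Zipf's law: freq(rank) = f1 / rank
f1 = 1633, rank = 9
freq = 1633 / 9
GCD(1633, 9) = 1
Simplified: 1633/9

1633/9


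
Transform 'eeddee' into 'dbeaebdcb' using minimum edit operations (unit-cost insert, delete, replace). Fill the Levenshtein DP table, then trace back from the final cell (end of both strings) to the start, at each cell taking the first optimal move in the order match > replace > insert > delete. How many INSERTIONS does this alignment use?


Edit distance = 6. Backtracking from cell (6, 9) with preference match > replace > insert > delete,
then listing the resulting alignment 'eeddee' -> 'dbeaebdcb' left to right:
  Step 1: insert 'd' [insertion #1]
  Step 2: insert 'b' [insertion #2]
  Step 3: keep 'e'
  Step 4: insert 'a' [insertion #3]
  Step 5: keep 'e'
  Step 6: replace d->b
  Step 7: keep 'd'
  Step 8: replace e->c
  Step 9: replace e->b
Total insertions: 3

3


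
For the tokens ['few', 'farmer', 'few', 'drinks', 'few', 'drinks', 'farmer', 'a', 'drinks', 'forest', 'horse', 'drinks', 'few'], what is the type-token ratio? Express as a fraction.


Tokens: 13
Unique types: ('a', 'drinks', 'farmer', 'few', 'forest', 'horse') = 6
TTR = 6/13
Already in lowest terms.

6/13


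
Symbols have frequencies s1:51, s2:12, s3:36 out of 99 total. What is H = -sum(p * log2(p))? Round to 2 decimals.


Computing entropy H = -sum(p_i * log2(p_i)):
  s1: p = 51/99 = 0.5152, -p*log2(p) = 0.4930
  s2: p = 12/99 = 0.1212, -p*log2(p) = 0.3690
  s3: p = 36/99 = 0.3636, -p*log2(p) = 0.5307
H = sum of terms = 1.3927
Rounded to 2 decimals: 1.39

1.39


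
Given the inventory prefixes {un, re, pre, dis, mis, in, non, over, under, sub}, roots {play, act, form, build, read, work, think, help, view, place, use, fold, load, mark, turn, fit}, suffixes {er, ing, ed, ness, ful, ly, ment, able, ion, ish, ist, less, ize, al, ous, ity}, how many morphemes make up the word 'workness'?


Segmenting 'workness' against the inventory:
  'work' -> root (morpheme 1)
  'ness' -> suffix (morpheme 2)
Total morphemes: 2

2


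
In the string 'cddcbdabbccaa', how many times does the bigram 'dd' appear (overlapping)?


Scanning 'cddcbdabbccaa' for bigram 'dd':
  Position 0: 'cd' -> no
  Position 1: 'dd' -> MATCH
  Position 2: 'dc' -> no
  Position 3: 'cb' -> no
  Position 4: 'bd' -> no
  Position 5: 'da' -> no
  Position 6: 'ab' -> no
  Position 7: 'bb' -> no
  Position 8: 'bc' -> no
  Position 9: 'cc' -> no
  Position 10: 'ca' -> no
  Position 11: 'aa' -> no
Total matches: 1

1


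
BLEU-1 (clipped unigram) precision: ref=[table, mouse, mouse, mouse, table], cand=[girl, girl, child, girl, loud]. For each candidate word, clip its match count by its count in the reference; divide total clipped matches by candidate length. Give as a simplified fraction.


Reference word counts: {'mouse': 3, 'table': 2}
Checking each candidate word (with clipping):
  'girl' -> not in reference -> no match (matches: 0)
  'girl' -> not in reference -> no match (matches: 0)
  'child' -> not in reference -> no match (matches: 0)
  'girl' -> not in reference -> no match (matches: 0)
  'loud' -> not in reference -> no match (matches: 0)
Clipped matches: 0, Candidate length: 5
Precision = 0/5 = 0

0


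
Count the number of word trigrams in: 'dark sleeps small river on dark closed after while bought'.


Word trigrams from [10] words:
  Trigram 1: (dark sleeps small)
  Trigram 2: (sleeps small river)
  Trigram 3: (small river on)
  Trigram 4: (river on dark)
  Trigram 5: (on dark closed)
  Trigram 6: (dark closed after)
  Trigram 7: (closed after while)
  Trigram 8: (after while bought)
Total word trigrams: 10 - 2 = 8

8


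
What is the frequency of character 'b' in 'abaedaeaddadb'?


Scanning 'abaedaeaddadb' for 'b':
  Position 1: 'b' -> MATCH (count: 1)
  Position 12: 'b' -> MATCH (count: 2)
Total occurrences of 'b': 2

2


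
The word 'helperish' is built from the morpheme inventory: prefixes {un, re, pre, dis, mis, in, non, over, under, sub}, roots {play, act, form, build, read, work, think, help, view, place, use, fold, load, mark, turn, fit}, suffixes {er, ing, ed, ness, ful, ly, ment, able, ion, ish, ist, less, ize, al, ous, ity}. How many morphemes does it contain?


Segmenting 'helperish' against the inventory:
  'help' -> root (morpheme 1)
  'er' -> suffix (morpheme 2)
  'ish' -> suffix (morpheme 3)
Total morphemes: 3

3


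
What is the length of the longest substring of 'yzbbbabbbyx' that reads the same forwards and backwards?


Scanning 'yzbbbabbbyx' for palindromic substrings.
Substring at positions 2-8: 'bbbabbb'.
Check: reverse('bbbabbb') = 'bbbabbb' -> palindrome confirmed.
Neighbouring characters ('z' / 'y') break symmetry, so it cannot extend further.
No longer palindromic substring exists; longest length = 7

7


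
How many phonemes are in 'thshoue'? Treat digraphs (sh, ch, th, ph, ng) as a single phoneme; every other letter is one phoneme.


Parsing 'thshoue' greedily, digraphs first:
  'th' -> digraph (1 consonant phoneme) (phonemes so far: 1)
  'sh' -> digraph (1 consonant phoneme) (phonemes so far: 2)
  'o' -> vowel phoneme (phonemes so far: 3)
  'u' -> vowel phoneme (phonemes so far: 4)
  'e' -> vowel phoneme (phonemes so far: 5)
Total phonemes: 5

5


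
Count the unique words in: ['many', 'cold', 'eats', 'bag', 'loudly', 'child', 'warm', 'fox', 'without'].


Listing all tokens and tracking unique types:
  Token 1: 'many' -> NEW (unique so far: 1)
  Token 2: 'cold' -> NEW (unique so far: 2)
  Token 3: 'eats' -> NEW (unique so far: 3)
  Token 4: 'bag' -> NEW (unique so far: 4)
  Token 5: 'loudly' -> NEW (unique so far: 5)
  Token 6: 'child' -> NEW (unique so far: 6)
  Token 7: 'warm' -> NEW (unique so far: 7)
  Token 8: 'fox' -> NEW (unique so far: 8)
  Token 9: 'without' -> NEW (unique so far: 9)
Unique types: ('bag', 'child', 'cold', 'eats', 'fox', 'loudly', 'many', 'warm', 'without')
Vocabulary size: 9

9


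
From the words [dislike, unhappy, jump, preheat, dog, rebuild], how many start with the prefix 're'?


Checking each word for prefix 're':
  'dislike' -> no (count: 0)
  'unhappy' -> no (count: 0)
  'jump' -> no (count: 0)
  'preheat' -> no (count: 0)
  'dog' -> no (count: 0)
  'rebuild' -> YES, starts with 're' (count: 1)
Total with prefix 're': 1

1


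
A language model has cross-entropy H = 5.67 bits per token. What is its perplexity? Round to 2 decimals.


Perplexity formula: PP = 2^H
H = 5.67
PP = 2^5.67
Decompose: 2^5.67 = 2^5 * 2^0.67
2^5 = 32, 2^0.67 ~ 1.5910730
PP ~ 32 * 1.5910730 = 50.9143360
Rounded to 2 decimals: 50.91

50.91


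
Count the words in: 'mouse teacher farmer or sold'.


Counting words by splitting on spaces:
  Word 1: 'mouse'
  Word 2: 'teacher'
  Word 3: 'farmer'
  Word 4: 'or'
  Word 5: 'sold'
Total words: 5

5


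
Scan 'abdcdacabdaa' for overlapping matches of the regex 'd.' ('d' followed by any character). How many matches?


Pattern: d. means 'd' followed by any character.
Scanning 'abdcdacabdaa' position-by-position:
  Pos 0: window 'ab' -> no
  Pos 1: window 'bd' -> no
  Pos 2: window 'dc' -> MATCH
  Pos 3: window 'cd' -> no
  Pos 4: window 'da' -> MATCH
  Pos 5: window 'ac' -> no
  Pos 6: window 'ca' -> no
  Pos 7: window 'ab' -> no
  Pos 8: window 'bd' -> no
  Pos 9: window 'da' -> MATCH
  Pos 10: window 'aa' -> no
  Pos 11: window 'a' -> no
Total matches: 3

3


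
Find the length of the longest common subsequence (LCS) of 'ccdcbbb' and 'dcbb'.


DP table for LCS of 'ccdcbbb' and 'dcbb':
       d  c  b  b
    0  0  0  0  0
  c 0  0  1  1  1
  c 0  0  1  1  1
  d 0  1  1  1  1
  c 0  1  2  2  2
  b 0  1  2  3  3
  b 0  1  2  3  4
  b 0  1  2  3  4
LCS: 'dcbb'
LCS length = 4

4


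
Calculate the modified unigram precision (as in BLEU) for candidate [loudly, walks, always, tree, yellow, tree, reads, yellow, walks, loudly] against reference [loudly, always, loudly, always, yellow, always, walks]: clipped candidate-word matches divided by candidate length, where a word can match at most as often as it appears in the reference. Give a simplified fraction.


Reference word counts: {'always': 3, 'loudly': 2, 'walks': 1, 'yellow': 1}
Checking each candidate word (with clipping):
  'loudly' -> in reference (ref count 2, used 1/2) -> match (matches: 1)
  'walks' -> in reference (ref count 1, used 1/1) -> match (matches: 2)
  'always' -> in reference (ref count 3, used 1/3) -> match (matches: 3)
  'tree' -> not in reference -> no match (matches: 3)
  'yellow' -> in reference (ref count 1, used 1/1) -> match (matches: 4)
  'tree' -> not in reference -> no match (matches: 4)
  'reads' -> not in reference -> no match (matches: 4)
  'yellow' -> ref count 1 already used up (1/1) -> clipped, no match (matches: 4)
  'walks' -> ref count 1 already used up (1/1) -> clipped, no match (matches: 4)
  'loudly' -> in reference (ref count 2, used 2/2) -> match (matches: 5)
Clipped matches: 5, Candidate length: 10
Precision = 5/10 = 1/2

1/2


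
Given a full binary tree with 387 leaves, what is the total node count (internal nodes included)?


Leaf nodes (terminals): 387
Internal nodes = n - 1 = 387 - 1 = 386
Total = leaves + internal = 387 + 386 = 773

773


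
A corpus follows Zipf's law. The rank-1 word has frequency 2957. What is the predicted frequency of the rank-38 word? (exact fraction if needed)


Zipf's law: freq(rank) = f1 / rank
f1 = 2957, rank = 38
freq = 2957 / 38
GCD(2957, 38) = 1
Simplified: 2957/38

2957/38


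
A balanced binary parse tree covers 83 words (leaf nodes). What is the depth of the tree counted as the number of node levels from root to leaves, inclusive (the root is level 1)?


In a balanced binary tree with n leaves the deepest leaf is ceil(log2(n)) edges below the root,
so counting node levels inclusive of root and leaves gives ceil(log2(n)) + 1 levels.
log2(83) = 6.3750
ceil(6.3750) = 7
levels = 7 + 1 = 8

8


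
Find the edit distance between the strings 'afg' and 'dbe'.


Building DP table for s1='afg' (len 3) and s2='dbe' (len 3):
       d  b  e
    0  1  2  3
  a 1  1  2  3
  f 2  2  2  3
  g 3  3  3  3
Edit distance = dp[3][3] = 3

3


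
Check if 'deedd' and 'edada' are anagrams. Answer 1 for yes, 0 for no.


Sort characters of 'deedd': 'dddee'
Sort characters of 'edada': 'aadde'
Sorted forms differ -> they are NOT anagrams
Result: 0

0


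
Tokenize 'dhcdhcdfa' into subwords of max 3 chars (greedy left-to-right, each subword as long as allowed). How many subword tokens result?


'dhcdhcdfa' has 9 characters.
Chunking with max size 3:
  Chunk 1: 'dhc' (positions 0-2)
  Chunk 2: 'dhc' (positions 3-5)
  Chunk 3: 'dfa' (positions 6-8)
Total chunks: ceil(9 / 3) = 3

3


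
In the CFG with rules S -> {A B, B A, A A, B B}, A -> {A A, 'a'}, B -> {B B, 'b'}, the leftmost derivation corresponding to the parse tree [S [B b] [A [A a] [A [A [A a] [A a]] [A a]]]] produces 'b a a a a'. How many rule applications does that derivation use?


Every bracketed nonterminal node [X ...] in the tree is produced by exactly one rule application.
Reading the tree off as a leftmost derivation:
  Step 1: S  =>  B A   (applied S -> B A)
  Step 2: B A  =>  b A   (applied B -> b)
  Step 3: b A  =>  b A A   (applied A -> A A)
  Step 4: b A A  =>  b a A   (applied A -> a)
  Step 5: b a A  =>  b a A A   (applied A -> A A)
  Step 6: b a A A  =>  b a A A A   (applied A -> A A)
  Step 7: b a A A A  =>  b a a A A   (applied A -> a)
  Step 8: b a a A A  =>  b a a a A   (applied A -> a)
  Step 9: b a a a A  =>  b a a a a   (applied A -> a)
Final yield: b a a a a
Total rewrite steps: 9

9


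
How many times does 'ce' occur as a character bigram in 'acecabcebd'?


Scanning 'acecabcebd' for bigram 'ce':
  Position 0: 'ac' -> no
  Position 1: 'ce' -> MATCH
  Position 2: 'ec' -> no
  Position 3: 'ca' -> no
  Position 4: 'ab' -> no
  Position 5: 'bc' -> no
  Position 6: 'ce' -> MATCH
  Position 7: 'eb' -> no
  Position 8: 'bd' -> no
Total matches: 2

2


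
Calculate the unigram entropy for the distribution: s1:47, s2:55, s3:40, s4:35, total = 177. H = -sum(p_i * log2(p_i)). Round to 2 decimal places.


Computing entropy H = -sum(p_i * log2(p_i)):
  s1: p = 47/177 = 0.2655, -p*log2(p) = 0.5080
  s2: p = 55/177 = 0.3107, -p*log2(p) = 0.5240
  s3: p = 40/177 = 0.2260, -p*log2(p) = 0.4849
  s4: p = 35/177 = 0.1977, -p*log2(p) = 0.4624
H = sum of terms = 1.9793
Rounded to 2 decimals: 1.98

1.98


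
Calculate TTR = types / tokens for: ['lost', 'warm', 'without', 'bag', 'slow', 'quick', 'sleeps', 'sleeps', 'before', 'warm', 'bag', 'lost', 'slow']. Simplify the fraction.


Tokens: 13
Unique types: ('bag', 'before', 'lost', 'quick', 'sleeps', 'slow', 'warm', 'without') = 8
TTR = 8/13
Already in lowest terms.

8/13


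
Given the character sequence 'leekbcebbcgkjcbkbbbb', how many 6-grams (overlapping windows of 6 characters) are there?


String 'leekbcebbcgkjcbkbbbb' has length L = 20.
Number of overlapping n-grams = L - n + 1
Substituting: 20 - 6 + 1 = 15

15


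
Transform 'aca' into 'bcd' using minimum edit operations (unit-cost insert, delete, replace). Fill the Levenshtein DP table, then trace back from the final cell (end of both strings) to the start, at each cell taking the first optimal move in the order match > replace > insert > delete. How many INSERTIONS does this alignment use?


Edit distance = 2. Backtracking from cell (3, 3) with preference match > replace > insert > delete,
then listing the resulting alignment 'aca' -> 'bcd' left to right:
  Step 1: replace a->b
  Step 2: keep 'c'
  Step 3: replace a->d
Total insertions: 0

0


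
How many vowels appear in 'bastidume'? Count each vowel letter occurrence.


Scanning each character of 'bastidume':
  Position 1: 'b' -> consonant (running count: 0)
  Position 2: 'a' -> vowel (running count: 1)
  Position 3: 's' -> consonant (running count: 1)
  Position 4: 't' -> consonant (running count: 1)
  Position 5: 'i' -> vowel (running count: 2)
  Position 6: 'd' -> consonant (running count: 2)
  Position 7: 'u' -> vowel (running count: 3)
  Position 8: 'm' -> consonant (running count: 3)
  Position 9: 'e' -> vowel (running count: 4)
Total vowels: 4

4


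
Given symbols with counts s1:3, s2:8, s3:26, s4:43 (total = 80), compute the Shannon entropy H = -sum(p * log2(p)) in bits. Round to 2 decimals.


Computing entropy H = -sum(p_i * log2(p_i)):
  s1: p = 3/80 = 0.0375, -p*log2(p) = 0.1776
  s2: p = 8/80 = 0.1000, -p*log2(p) = 0.3322
  s3: p = 26/80 = 0.3250, -p*log2(p) = 0.5270
  s4: p = 43/80 = 0.5375, -p*log2(p) = 0.4814
H = sum of terms = 1.5182
Rounded to 2 decimals: 1.52

1.52


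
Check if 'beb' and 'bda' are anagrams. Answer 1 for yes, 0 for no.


Sort characters of 'beb': 'bbe'
Sort characters of 'bda': 'abd'
Sorted forms differ -> they are NOT anagrams
Result: 0

0


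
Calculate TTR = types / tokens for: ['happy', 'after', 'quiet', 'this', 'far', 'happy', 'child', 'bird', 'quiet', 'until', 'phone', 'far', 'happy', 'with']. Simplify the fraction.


Tokens: 14
Unique types: ('after', 'bird', 'child', 'far', 'happy', 'phone', 'quiet', 'this', 'until', 'with') = 10
TTR = 10/14
Simplify: divide both by 2 -> 5/7
TTR = 5/7

5/7


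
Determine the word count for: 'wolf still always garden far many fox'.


Counting words by splitting on spaces:
  Word 1: 'wolf'
  Word 2: 'still'
  Word 3: 'always'
  Word 4: 'garden'
  Word 5: 'far'
  Word 6: 'many'
  Word 7: 'fox'
Total words: 7

7


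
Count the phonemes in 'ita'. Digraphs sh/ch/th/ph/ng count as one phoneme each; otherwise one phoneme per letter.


Parsing 'ita' greedily, digraphs first:
  'i' -> vowel phoneme (phonemes so far: 1)
  't' -> consonant phoneme (phonemes so far: 2)
  'a' -> vowel phoneme (phonemes so far: 3)
Total phonemes: 3

3


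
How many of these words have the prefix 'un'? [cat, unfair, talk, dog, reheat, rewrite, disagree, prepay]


Checking each word for prefix 'un':
  'cat' -> no (count: 0)
  'unfair' -> YES, starts with 'un' (count: 1)
  'talk' -> no (count: 1)
  'dog' -> no (count: 1)
  'reheat' -> no (count: 1)
  'rewrite' -> no (count: 1)
  'disagree' -> no (count: 1)
  'prepay' -> no (count: 1)
Total with prefix 'un': 1

1


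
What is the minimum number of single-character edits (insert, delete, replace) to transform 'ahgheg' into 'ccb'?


Building DP table for s1='ahgheg' (len 6) and s2='ccb' (len 3):
       c  c  b
    0  1  2  3
  a 1  1  2  3
  h 2  2  2  3
  g 3  3  3  3
  h 4  4  4  4
  e 5  5  5  5
  g 6  6  6  6
Edit distance = dp[6][3] = 6

6


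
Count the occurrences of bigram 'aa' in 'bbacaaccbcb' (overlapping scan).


Scanning 'bbacaaccbcb' for bigram 'aa':
  Position 0: 'bb' -> no
  Position 1: 'ba' -> no
  Position 2: 'ac' -> no
  Position 3: 'ca' -> no
  Position 4: 'aa' -> MATCH
  Position 5: 'ac' -> no
  Position 6: 'cc' -> no
  Position 7: 'cb' -> no
  Position 8: 'bc' -> no
  Position 9: 'cb' -> no
Total matches: 1

1


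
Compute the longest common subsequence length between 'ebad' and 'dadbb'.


DP table for LCS of 'ebad' and 'dadbb':
       d  a  d  b  b
    0  0  0  0  0  0
  e 0  0  0  0  0  0
  b 0  0  0  0  1  1
  a 0  0  1  1  1  1
  d 0  1  1  2  2  2
LCS: 'ad'
LCS length = 2

2


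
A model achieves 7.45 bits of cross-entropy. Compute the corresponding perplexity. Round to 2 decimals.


Perplexity formula: PP = 2^H
H = 7.45
PP = 2^7.45
Decompose: 2^7.45 = 2^7 * 2^0.45
2^7 = 128, 2^0.45 ~ 1.3660403
PP ~ 128 * 1.3660403 = 174.8531584
Rounded to 2 decimals: 174.85

174.85


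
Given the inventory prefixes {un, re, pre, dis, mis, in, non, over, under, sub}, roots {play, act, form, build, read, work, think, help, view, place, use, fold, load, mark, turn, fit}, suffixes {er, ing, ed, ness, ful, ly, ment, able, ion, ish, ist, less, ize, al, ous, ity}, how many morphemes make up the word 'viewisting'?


Segmenting 'viewisting' against the inventory:
  'view' -> root (morpheme 1)
  'ist' -> suffix (morpheme 2)
  'ing' -> suffix (morpheme 3)
Total morphemes: 3

3


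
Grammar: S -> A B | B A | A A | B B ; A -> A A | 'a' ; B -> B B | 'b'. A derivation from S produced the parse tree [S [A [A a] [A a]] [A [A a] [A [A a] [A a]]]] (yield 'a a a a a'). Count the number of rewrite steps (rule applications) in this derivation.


Every bracketed nonterminal node [X ...] in the tree is produced by exactly one rule application.
Reading the tree off as a leftmost derivation:
  Step 1: S  =>  A A   (applied S -> A A)
  Step 2: A A  =>  A A A   (applied A -> A A)
  Step 3: A A A  =>  a A A   (applied A -> a)
  Step 4: a A A  =>  a a A   (applied A -> a)
  Step 5: a a A  =>  a a A A   (applied A -> A A)
  Step 6: a a A A  =>  a a a A   (applied A -> a)
  Step 7: a a a A  =>  a a a A A   (applied A -> A A)
  Step 8: a a a A A  =>  a a a a A   (applied A -> a)
  Step 9: a a a a A  =>  a a a a a   (applied A -> a)
Final yield: a a a a a
Total rewrite steps: 9

9


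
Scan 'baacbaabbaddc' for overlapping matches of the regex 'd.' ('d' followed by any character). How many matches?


Pattern: d. means 'd' followed by any character.
Scanning 'baacbaabbaddc' position-by-position:
  Pos 0: window 'ba' -> no
  Pos 1: window 'aa' -> no
  Pos 2: window 'ac' -> no
  Pos 3: window 'cb' -> no
  Pos 4: window 'ba' -> no
  Pos 5: window 'aa' -> no
  Pos 6: window 'ab' -> no
  Pos 7: window 'bb' -> no
  Pos 8: window 'ba' -> no
  Pos 9: window 'ad' -> no
  Pos 10: window 'dd' -> MATCH
  Pos 11: window 'dc' -> MATCH
  Pos 12: window 'c' -> no
Total matches: 2

2
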